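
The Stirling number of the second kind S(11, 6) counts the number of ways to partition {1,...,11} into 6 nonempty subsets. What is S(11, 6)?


Using the explicit formula S(n,k) = (1/k!) sum_{j=0}^{k} (-1)^(k-j) C(k,j) j^n:
S(11, 6) = 179487
Equivalently, S(n,k) is n! times the coefficient of x^n in the EGF (e^x - 1)^k / k!.

179487


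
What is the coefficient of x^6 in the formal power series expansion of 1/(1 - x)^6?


The expansion 1/(1 - x)^r = sum_{k>=0} C(k + r - 1, r - 1) x^k follows from the multiset / negative-binomial theorem (or from repeated differentiation of the geometric series).
For r = 6 and k = 6:
C(11, 5) = 39916800 / (120 * 720) = 462.

462


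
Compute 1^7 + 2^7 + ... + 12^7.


This power sum has a closed form given by Faulhaber's formula
sum_{k=1}^{m} k^p = (1 / (p + 1)) * sum_{j=0}^{p} C(p + 1, j) B_j m^(p + 1 - j),
but for small m direct computation is fastest:
1 + 128 + 2187 + 16384 + 78125 + 279936 + 823543 + 2097152 + 4782969 + 10000000 + 19487171 + 35831808 = 73399404.

73399404


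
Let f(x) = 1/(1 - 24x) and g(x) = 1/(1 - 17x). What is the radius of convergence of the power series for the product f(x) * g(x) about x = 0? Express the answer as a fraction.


The radius of 1/(1 - 24x) is 1/24 (nearest singularity at x = 1/24), and the radius of 1/(1 - 17x) is 1/17.
The product f(x)*g(x) = 1/((1 - 24x)(1 - 17x)) has singularities at both 1/24 and 1/17, so its radius of convergence is the distance to the nearest one:
min(1/24, 1/17) = 1/24.

1/24


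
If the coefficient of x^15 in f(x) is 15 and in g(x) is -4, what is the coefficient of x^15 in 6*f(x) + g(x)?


Scalar multiplication scales coefficients: 6 * 15 = 90.
Then add the g coefficient: 90 + -4
= 86

86


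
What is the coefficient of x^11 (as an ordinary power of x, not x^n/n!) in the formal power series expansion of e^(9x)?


The exponential series is e^y = sum_{k>=0} y^k / k!. Substituting y = 9x gives
e^(9x) = sum_{k>=0} 9^k x^k / k!.
So the coefficient of x^n is a^n/n! with a = 9, n = 11:
9^11 / 11! = 31381059609/39916800 = 387420489/492800

387420489/492800


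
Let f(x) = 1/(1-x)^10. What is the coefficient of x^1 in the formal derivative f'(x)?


Differentiate: d/dx [ 1/(1-x)^r ] = r / (1-x)^(r+1).
Here r = 10, so f'(x) = 10 / (1-x)^11.
The expansion of 1/(1-x)^(r+1) has coefficient of x^n equal to C(n+r, r).
So the coefficient of x^1 in f'(x) is
10 * C(11, 10) = 10 * 11 = 110

110


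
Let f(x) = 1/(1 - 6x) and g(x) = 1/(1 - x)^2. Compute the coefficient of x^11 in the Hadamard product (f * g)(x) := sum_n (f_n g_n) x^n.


f has coefficients f_k = 6^k. For g = 1/(1 - x)^2 the coefficient is g_k = C(k + 1, 1) = k + 1. The Hadamard coefficient is (f * g)_k = 6^k * (k + 1).
For k = 11: 6^11 * 12 = 362797056 * 12 = 4353564672.

4353564672


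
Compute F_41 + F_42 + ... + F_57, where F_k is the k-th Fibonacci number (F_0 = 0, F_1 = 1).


Use the identity sum_{k=0}^{N} F_k = F_{N+2} - 1 (which follows from F_{k+2} - F_{k+1} = F_k). Then
sum_{k=41}^{57} F_k = (F_{59} - 1) - (F_{42} - 1) = F_{59} - F_{42}.
Computing: F_{59} = 956722026041, F_{42} = 267914296, so
Sum = 956722026041 - 267914296 = 956454111745.

956454111745


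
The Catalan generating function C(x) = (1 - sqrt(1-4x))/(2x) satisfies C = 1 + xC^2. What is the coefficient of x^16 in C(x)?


Substituting x -> x scales the n-th coefficient by 1, so [x^16] C(x) = C_16.
C_16 = C(2*16, 16)/(17) = 601080390/17 = 35357670.
= 35357670.

35357670


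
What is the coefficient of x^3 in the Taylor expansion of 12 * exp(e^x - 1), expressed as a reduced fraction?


exp(e^x - 1) = sum_{k>=0} Bell_k x^k / k!, where Bell_k is the k-th Bell number.
So the coefficient of x^3 is 12 * Bell_3 / 3!.
Computing: Bell_3 = 5 and 3! = 6, giving
12 * 5/6 = 10.

10


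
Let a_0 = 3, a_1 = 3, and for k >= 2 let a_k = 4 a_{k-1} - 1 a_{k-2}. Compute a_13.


Iterating the recurrence forward:
a_0 = 3
a_1 = 3
a_2 = 4*3 - 1*3 = 9
a_3 = 4*9 - 1*3 = 33
a_4 = 4*33 - 1*9 = 123
a_5 = 4*123 - 1*33 = 459
a_6 = 4*459 - 1*123 = 1713
a_7 = 4*1713 - 1*459 = 6393
a_8 = 4*6393 - 1*1713 = 23859
a_9 = 4*23859 - 1*6393 = 89043
a_10 = 4*89043 - 1*23859 = 332313
a_11 = 4*332313 - 1*89043 = 1240209
a_12 = 4*1240209 - 1*332313 = 4628523
a_13 = 4*4628523 - 1*1240209 = 17273883
So a_13 = 17273883.

17273883


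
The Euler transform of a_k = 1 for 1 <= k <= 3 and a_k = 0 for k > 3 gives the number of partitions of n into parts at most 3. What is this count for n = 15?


Partitions of 15 into parts at most 3:
Using generating function (1-x)^(-1)(1-x^2)^(-1)(1-x^3)^(-1),
the coefficient of x^15 = 27

27


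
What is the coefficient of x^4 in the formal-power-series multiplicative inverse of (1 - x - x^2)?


Let the inverse be f(x) = sum_{k>=0} a_k x^k. From f(x) * (1 - x - x^2) = 1 and matching coefficients:
 x^0: a_0 = 1.
 x^1: a_1 - a_0 = 0, so a_1 = 1.
 x^k (k >= 2): a_k - a_{k-1} - a_{k-2} = 0, i.e. a_k = a_{k-1} + a_{k-2}.
This is the Fibonacci-type recurrence shifted so that a_0 = a_1 = 1.
Iterating: a_0=1, a_1=1, a_2=2, a_3=3, a_4=5
a_4 = 5.

5


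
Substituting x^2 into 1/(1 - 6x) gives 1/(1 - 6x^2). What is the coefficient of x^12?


The coefficient of x^(2m) in 1/(1 - 6x^2) is 6^m.
With n = 12 = 2*6, the coefficient is 6^6 = 46656.

46656


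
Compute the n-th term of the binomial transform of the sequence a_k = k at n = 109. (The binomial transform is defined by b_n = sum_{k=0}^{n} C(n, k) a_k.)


With a_k = k, b_n = sum_{k=0}^{n} C(n, k) k. Using k * C(n, k) = n * C(n-1, k-1) gives b_n = n * sum_{k>=1} C(n-1, k-1) = n * 2^(n-1).
For n = 109: 109 * 2^108 = 109 * 324518553658426726783156020576256 = 35372522348768513219364006242811904.

35372522348768513219364006242811904


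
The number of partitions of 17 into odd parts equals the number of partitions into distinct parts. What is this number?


Computing partitions of 17 into odd parts (1, 3, 5, ...):
Using the generating function prod_{k>=0} 1/(1-x^(2k+1)),
the count is 38

38


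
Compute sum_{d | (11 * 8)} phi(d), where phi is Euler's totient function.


First, 11 * 8 = 88. One classical identity is sum_{d | n} phi(d) = n (each k in [1, n] has a unique gcd with n, and among the k's with gcd(k, n) = n/d there are phi(d) of them). So the sum equals 88. We also verify directly:
Divisors of 88: 1, 2, 4, 8, 11, 22, 44, 88.
phi values: 1, 1, 2, 4, 10, 10, 20, 40.
Sum = 88.

88


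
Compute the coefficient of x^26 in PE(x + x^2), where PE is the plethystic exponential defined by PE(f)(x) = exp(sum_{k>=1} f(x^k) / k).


With f(x) = x + x^2, the exponent is sum_{k>=1} (x^k + x^(2k)) / k = -ln(1 - x) - ln(1 - x^2). Exponentiating:
PE(x + x^2) = 1 / ((1 - x)(1 - x^2)).
This is the generating function for partitions of n into parts of size 1 or 2. The number of 2's can be any j in 0..13, and the rest are 1's, so
[x^26] = floor(26/2) + 1 = 14.

14


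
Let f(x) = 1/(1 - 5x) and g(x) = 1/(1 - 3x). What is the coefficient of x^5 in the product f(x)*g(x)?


The coefficient of x^n in f*g is the Cauchy product: sum_{k=0}^{n} a^k * b^(n-k).
With a=5, b=3, n=5:
sum_{k=0}^{5} 5^k * 3^(5-k)
= 7448

7448


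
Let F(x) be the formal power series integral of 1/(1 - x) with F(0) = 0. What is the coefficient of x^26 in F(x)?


1/(1 - x) = sum_{k>=0} x^k. Integrating termwise and using F(0) = 0 gives
F(x) = sum_{k>=0} x^(k+1) / (k+1) = sum_{m>=1} x^m / m = -ln(1 - x).
So the coefficient of x^26 is 1/26 = 1/26.

1/26


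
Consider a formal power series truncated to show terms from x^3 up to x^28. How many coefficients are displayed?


From x^3 to x^28 inclusive, the count is 28 - 3 + 1 = 26.

26


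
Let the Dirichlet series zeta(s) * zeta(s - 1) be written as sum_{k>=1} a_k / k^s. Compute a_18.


Convolution gives a_k = sum_{d | k} d * 1 = sum_{d | k} d = sigma(k), the sum of positive divisors of k.
For k = 18, the divisors are 1, 2, 3, 6, 9, 18, so
sigma(18) = 1 + 2 + 3 + 6 + 9 + 18 = 39.

39


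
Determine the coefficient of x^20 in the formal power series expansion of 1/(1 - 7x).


The geometric series identity gives 1/(1 - c x) = sum_{k>=0} c^k x^k, so the coefficient of x^k is c^k.
Here c = 7 and k = 20.
Computing: 7^20 = 79792266297612001

79792266297612001


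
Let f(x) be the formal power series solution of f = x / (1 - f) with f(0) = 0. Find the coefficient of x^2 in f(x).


Apply Lagrange inversion: f = x * phi(f) with phi(t) = 1/(1 - t), so
[x^n] f = (1/n) [t^(n-1)] phi(t)^n = (1/n) [t^(n-1)] (1 - t)^(-n) = (1/n) C(2n - 2, n - 1) = C_{n-1}.
For n = 2: C_1 = C(2, 1) / 2 = 2/2 = 1 = 1.

1


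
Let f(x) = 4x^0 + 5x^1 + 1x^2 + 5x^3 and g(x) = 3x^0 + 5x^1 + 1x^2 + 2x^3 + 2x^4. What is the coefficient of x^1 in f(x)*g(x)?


Cauchy product at x^1:
4*5 + 5*3
= 35

35


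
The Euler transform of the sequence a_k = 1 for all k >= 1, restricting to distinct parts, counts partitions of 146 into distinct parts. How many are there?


Partitions of 146 into distinct parts can be computed via generating function.
Product (1+x)(1+x^2)(1+x^3)...
The coefficient of x^146 = 14694244

14694244


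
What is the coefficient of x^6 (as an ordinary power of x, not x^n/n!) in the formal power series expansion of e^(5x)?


The exponential series is e^y = sum_{k>=0} y^k / k!. Substituting y = 5x gives
e^(5x) = sum_{k>=0} 5^k x^k / k!.
So the coefficient of x^n is a^n/n! with a = 5, n = 6:
5^6 / 6! = 15625/720 = 3125/144

3125/144


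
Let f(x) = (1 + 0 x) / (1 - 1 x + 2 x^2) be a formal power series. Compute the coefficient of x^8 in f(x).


Write f(x) = sum_{k>=0} a_k x^k. Multiplying both sides by 1 - 1 x + 2 x^2 gives
(1 - 1 x + 2 x^2) sum_{k>=0} a_k x^k = 1 + 0 x.
Matching coefficients:
 x^0: a_0 = 1
 x^1: a_1 - 1 a_0 = 0  =>  a_1 = 1*1 + 0 = 1
 x^k (k >= 2): a_k = 1 a_{k-1} - 2 a_{k-2}.
Iterating: a_2 = -1, a_3 = -3, a_4 = -1, a_5 = 5, a_6 = 7, a_7 = -3, a_8 = -17.
So the coefficient of x^8 is -17.

-17


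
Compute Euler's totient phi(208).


phi(n) counts integers in [1, n] coprime to n. Using the multiplicative formula phi(n) = n * prod_{p | n} (1 - 1/p):
208 = 2^4 * 13, so
phi(208) = 208 * (1 - 1/2) * (1 - 1/13) = 96.

96


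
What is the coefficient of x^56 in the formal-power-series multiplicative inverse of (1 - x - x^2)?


Let the inverse be f(x) = sum_{k>=0} a_k x^k. From f(x) * (1 - x - x^2) = 1 and matching coefficients:
 x^0: a_0 = 1.
 x^1: a_1 - a_0 = 0, so a_1 = 1.
 x^k (k >= 2): a_k - a_{k-1} - a_{k-2} = 0, i.e. a_k = a_{k-1} + a_{k-2}.
This is the Fibonacci-type recurrence shifted so that a_0 = a_1 = 1.
Iterating: a_0=1, a_1=1, a_2=2, a_3=3, a_4=5, a_5=8, a_6=13, a_7=21, a_8=34, a_9=55, ...
a_56 = 365435296162.

365435296162


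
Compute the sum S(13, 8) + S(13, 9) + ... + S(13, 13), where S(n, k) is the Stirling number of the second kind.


By definition, S(n, k) counts partitions of an n-set into exactly k nonempty blocks.
Computing row n = 13 for k = 8..13:
S(13, k): 1899612, 359502, 39325, 2431, 78, 1
Sum = 2300949.

2300949


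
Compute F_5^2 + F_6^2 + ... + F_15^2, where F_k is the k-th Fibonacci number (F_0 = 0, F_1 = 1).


There is a standard identity sum_{k=0}^{N} F_k^2 = F_N * F_{N+1} (proved inductively from the telescoping relation F_k^2 = F_k F_{k+1} - F_{k-1} F_k). Then
sum_{k=5}^{15} F_k^2 = F_15 F_16 - F_4 F_5.
Computing: F_15 = 610, F_16 = 987, F_4 = 3, F_5 = 5.
Sum = 610 * 987 - 3 * 5 = 602055.

602055


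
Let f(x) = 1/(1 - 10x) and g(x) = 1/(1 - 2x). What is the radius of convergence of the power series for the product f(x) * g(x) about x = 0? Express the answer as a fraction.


The radius of 1/(1 - 10x) is 1/10 (nearest singularity at x = 1/10), and the radius of 1/(1 - 2x) is 1/2.
The product f(x)*g(x) = 1/((1 - 10x)(1 - 2x)) has singularities at both 1/10 and 1/2, so its radius of convergence is the distance to the nearest one:
min(1/10, 1/2) = 1/10.

1/10


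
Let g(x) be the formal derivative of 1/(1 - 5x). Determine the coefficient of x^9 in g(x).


Differentiate termwise: d/dx sum_{k>=0} 5^k x^k = sum_{k>=1} k 5^k x^(k-1) = sum_{j>=0} (j+1) 5^(j+1) x^j.
Equivalently, d/dx [1/(1 - 5x)] = 5/(1 - 5x)^2.
For j = 9: 10 * 5^10 = 10 * 9765625 = 97656250.

97656250


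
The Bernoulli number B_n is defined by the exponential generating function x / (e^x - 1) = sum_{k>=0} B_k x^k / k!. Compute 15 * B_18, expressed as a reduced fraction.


Bernoulli numbers can also be computed recursively via B_0 = 1 and sum_{j=0}^{m} C(m+1, j) B_j = 0 for m >= 1. Odd-index Bernoulli numbers vanish for k >= 3.
Computing B_18 = 43867/798, so 15 * B_18 = 15 * 43867/798 = 219335/266.

219335/266


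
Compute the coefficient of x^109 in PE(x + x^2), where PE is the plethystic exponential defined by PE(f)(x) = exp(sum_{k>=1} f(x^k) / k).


With f(x) = x + x^2, the exponent is sum_{k>=1} (x^k + x^(2k)) / k = -ln(1 - x) - ln(1 - x^2). Exponentiating:
PE(x + x^2) = 1 / ((1 - x)(1 - x^2)).
This is the generating function for partitions of n into parts of size 1 or 2. The number of 2's can be any j in 0..54, and the rest are 1's, so
[x^109] = floor(109/2) + 1 = 55.

55


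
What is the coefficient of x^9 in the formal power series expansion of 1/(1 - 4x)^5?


The general identity 1/(1 - c x)^r = sum_{k>=0} c^k C(k + r - 1, r - 1) x^k follows by substituting y = c x into 1/(1 - y)^r = sum_{k>=0} C(k + r - 1, r - 1) y^k.
For c = 4, r = 5, k = 9:
4^9 * C(13, 4) = 262144 * 715 = 187432960.

187432960


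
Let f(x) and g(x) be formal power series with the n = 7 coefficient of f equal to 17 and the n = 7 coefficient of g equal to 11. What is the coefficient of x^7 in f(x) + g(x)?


Addition of formal power series is termwise.
The coefficient of x^7 in f + g = 17 + 11
= 28

28


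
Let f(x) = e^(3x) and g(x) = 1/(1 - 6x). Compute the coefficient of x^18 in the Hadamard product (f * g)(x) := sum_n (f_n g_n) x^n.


Expanding: f_k = 3^k/k! (from e^(3x)) and g_k = 6^k (from 1/(1 - 6x)). So the Hadamard coefficient (f * g)_k = 3^k 6^k / k! = (18)^k / k!.
For k = 18: 18^18/18! = 39346408075296537575424/6402373705728000 = 91507169819844/14889875.

91507169819844/14889875


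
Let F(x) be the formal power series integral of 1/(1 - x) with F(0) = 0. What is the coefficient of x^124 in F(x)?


1/(1 - x) = sum_{k>=0} x^k. Integrating termwise and using F(0) = 0 gives
F(x) = sum_{k>=0} x^(k+1) / (k+1) = sum_{m>=1} x^m / m = -ln(1 - x).
So the coefficient of x^124 is 1/124 = 1/124.

1/124


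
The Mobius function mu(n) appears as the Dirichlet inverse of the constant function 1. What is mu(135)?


135 has a squared prime factor, so mu(135) = 0.
Factorization reveals a repeated prime.

0


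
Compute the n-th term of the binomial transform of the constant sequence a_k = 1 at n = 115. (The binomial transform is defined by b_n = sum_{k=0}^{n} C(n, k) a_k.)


With a_k = 1 for all k, b_n = sum_{k=0}^{n} C(n, k) = 2^n by the binomial theorem.
For n = 115: 2^115 = 41538374868278621028243970633760768.

41538374868278621028243970633760768


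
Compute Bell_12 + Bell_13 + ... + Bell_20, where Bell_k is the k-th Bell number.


Recall Bell_k counts set partitions of a k-set (with Bell_0 = 1 by convention).
Bell_12 through Bell_20: 4213597, 27644437, 190899322, 1382958545, 10480142147, 82864869804, 682076806159, 5832742205057, 51724158235372
Sum = 4213597 + 27644437 + 190899322 + 1382958545 + 10480142147 + 82864869804 + 682076806159 + 5832742205057 + 51724158235372 = 58333927974440.

58333927974440


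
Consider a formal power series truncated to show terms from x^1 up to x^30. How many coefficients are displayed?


From x^1 to x^30 inclusive, the count is 30 - 1 + 1 = 30.

30


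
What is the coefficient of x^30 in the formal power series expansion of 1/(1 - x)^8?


The negative binomial / multiset identity is
1/(1 - x)^r = sum_{k>=0} C(k + r - 1, r - 1) x^k.
Here r = 8 and k = 30, so the coefficient is
C(30 + 7, 7) = C(37, 7)
= 10295472

10295472


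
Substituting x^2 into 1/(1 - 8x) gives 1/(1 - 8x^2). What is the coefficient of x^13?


Since 1/(1 - 8x^2) only has even powers of x,
the coefficient of x^13 (odd) is 0.

0


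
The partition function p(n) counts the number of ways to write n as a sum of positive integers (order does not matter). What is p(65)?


Using the generating function prod_{k>=1} 1/(1-x^k), we compute p(65).
By dynamic programming over parts 1 through 65:
p(65) = 2012558

2012558


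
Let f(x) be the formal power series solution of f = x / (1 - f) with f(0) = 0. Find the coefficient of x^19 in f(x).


Apply Lagrange inversion: f = x * phi(f) with phi(t) = 1/(1 - t), so
[x^n] f = (1/n) [t^(n-1)] phi(t)^n = (1/n) [t^(n-1)] (1 - t)^(-n) = (1/n) C(2n - 2, n - 1) = C_{n-1}.
For n = 19: C_18 = C(36, 18) / 19 = 9075135300/19 = 477638700 = 477638700.

477638700


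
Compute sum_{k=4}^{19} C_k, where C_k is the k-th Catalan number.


C_4 through C_19: 14, 42, 132, 429, 1430, 4862, 16796, 58786, 208012, 742900, 2674440, 9694845, 35357670, 129644790, 477638700, 1767263190
Sum = 14 + 42 + 132 + 429 + 1430 + 4862 + 16796 + 58786 + 208012 + 742900 + 2674440 + 9694845 + 35357670 + 129644790 + 477638700 + 1767263190
= 2423307038

2423307038


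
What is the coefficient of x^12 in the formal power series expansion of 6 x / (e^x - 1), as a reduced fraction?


The exponential generating function for Bernoulli numbers is
x / (e^x - 1) = sum_{k>=0} B_k x^k / k!.
So the coefficient of x^12 in 6 x / (e^x - 1) is 6 B_12 / 12!.
Computing: B_12 = -691/2730, 12! = 479001600, giving
6 * -691/2730 / 479001600 = -691/217945728000.

-691/217945728000


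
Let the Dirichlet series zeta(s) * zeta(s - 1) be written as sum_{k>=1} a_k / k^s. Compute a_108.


Convolution gives a_k = sum_{d | k} d * 1 = sum_{d | k} d = sigma(k), the sum of positive divisors of k.
For k = 108, the divisors are 1, 2, 3, 4, 6, 9, 12, 18, 27, 36, 54, 108, so
sigma(108) = 1 + 2 + 3 + 4 + 6 + 9 + 12 + 18 + 27 + 36 + 54 + 108 = 280.

280


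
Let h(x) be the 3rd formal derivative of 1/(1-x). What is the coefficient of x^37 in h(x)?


Differentiating 3 times: d^3/dx^3 [1/(1-x)] = 3!/(1-x)^4.
The expansion 1/(1-x)^4 = sum_{k>=0} C(k+3, 3) x^k, so the coefficient of x^n in 3!/(1-x)^4 is 3! * C(n+3, 3).
For n = 37: 6 * C(40, 3) = 6 * 9880 = 59280

59280


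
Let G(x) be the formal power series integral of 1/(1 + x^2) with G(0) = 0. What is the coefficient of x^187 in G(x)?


1/(1 + x^2) = sum_{j>=0} (-1)^j x^(2j). Integrating termwise with G(0) = 0:
G(x) = sum_{j>=0} (-1)^j x^(2j+1) / (2j+1) = arctan(x).
Only odd powers are nonzero. For x^187 write 187 = 2*93 + 1, giving
(-1)^93 / 187 = -1/187 = -1/187.

-1/187


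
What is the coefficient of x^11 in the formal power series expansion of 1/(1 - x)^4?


The expansion 1/(1 - x)^r = sum_{k>=0} C(k + r - 1, r - 1) x^k follows from the multiset / negative-binomial theorem (or from repeated differentiation of the geometric series).
For r = 4 and k = 11:
C(14, 3) = 87178291200 / (6 * 39916800) = 364.

364


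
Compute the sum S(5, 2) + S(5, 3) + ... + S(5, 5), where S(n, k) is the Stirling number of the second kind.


By definition, S(n, k) counts partitions of an n-set into exactly k nonempty blocks.
Computing row n = 5 for k = 2..5:
S(5, k): 15, 25, 10, 1
Sum = 51.

51


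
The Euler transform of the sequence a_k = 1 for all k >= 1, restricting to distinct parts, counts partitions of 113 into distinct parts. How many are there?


Partitions of 113 into distinct parts can be computed via generating function.
Product (1+x)(1+x^2)(1+x^3)...
The coefficient of x^113 = 1274118

1274118


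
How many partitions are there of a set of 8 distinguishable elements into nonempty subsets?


Bell_8 can be computed from the Bell triangle or from Dobinski's identity Bell_n = (1/e) * sum_{k>=0} k^n / k!.
Computing Bell_8 = 4140.

4140


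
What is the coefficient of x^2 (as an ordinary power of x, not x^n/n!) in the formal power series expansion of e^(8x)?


The exponential series is e^y = sum_{k>=0} y^k / k!. Substituting y = 8x gives
e^(8x) = sum_{k>=0} 8^k x^k / k!.
So the coefficient of x^n is a^n/n! with a = 8, n = 2:
8^2 / 2! = 64/2 = 32

32


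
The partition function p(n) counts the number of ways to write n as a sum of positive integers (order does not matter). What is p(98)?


Using the generating function prod_{k>=1} 1/(1-x^k), we compute p(98).
By dynamic programming over parts 1 through 98:
p(98) = 150198136

150198136


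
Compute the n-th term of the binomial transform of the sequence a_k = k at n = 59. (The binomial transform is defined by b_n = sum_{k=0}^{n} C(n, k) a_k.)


With a_k = k, b_n = sum_{k=0}^{n} C(n, k) k. Using k * C(n, k) = n * C(n-1, k-1) gives b_n = n * sum_{k>=1} C(n-1, k-1) = n * 2^(n-1).
For n = 59: 59 * 2^58 = 59 * 288230376151711744 = 17005592192950992896.

17005592192950992896


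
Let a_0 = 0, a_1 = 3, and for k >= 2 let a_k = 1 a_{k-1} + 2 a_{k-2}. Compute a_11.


Iterating the recurrence forward:
a_0 = 0
a_1 = 3
a_2 = 1*3 + 2*0 = 3
a_3 = 1*3 + 2*3 = 9
a_4 = 1*9 + 2*3 = 15
a_5 = 1*15 + 2*9 = 33
a_6 = 1*33 + 2*15 = 63
a_7 = 1*63 + 2*33 = 129
a_8 = 1*129 + 2*63 = 255
a_9 = 1*255 + 2*129 = 513
a_10 = 1*513 + 2*255 = 1023
a_11 = 1*1023 + 2*513 = 2049
So a_11 = 2049.

2049


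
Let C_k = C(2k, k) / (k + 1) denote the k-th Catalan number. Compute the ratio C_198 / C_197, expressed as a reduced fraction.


Using C_k = (2k)! / (k! (k+1)!), the ratio C_{k+1}/C_k simplifies to
C_{k+1}/C_k = [(2k+2)! / ((k+1)! (k+2)!)] * [k! (k+1)! / (2k)!]
 = (2k+2)(2k+1) / ((k+1)(k+2)) = 2(2k+1) / (k+2).
For k = 197: 2(2*197 + 1) / (197 + 2) = 790/199 = 790/199.

790/199


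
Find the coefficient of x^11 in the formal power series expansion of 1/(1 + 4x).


Write 1/(1 + c x) = 1/(1 - (-c) x) and apply the geometric-series identity
1/(1 - y) = sum_{k>=0} y^k to get 1/(1 + c x) = sum_{k>=0} (-c)^k x^k.
So the coefficient of x^k is (-c)^k = (-1)^k * c^k.
Here c = 4 and k = 11:
(-4)^11 = -1 * 4194304 = -4194304

-4194304


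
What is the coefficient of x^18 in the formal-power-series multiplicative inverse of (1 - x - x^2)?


Let the inverse be f(x) = sum_{k>=0} a_k x^k. From f(x) * (1 - x - x^2) = 1 and matching coefficients:
 x^0: a_0 = 1.
 x^1: a_1 - a_0 = 0, so a_1 = 1.
 x^k (k >= 2): a_k - a_{k-1} - a_{k-2} = 0, i.e. a_k = a_{k-1} + a_{k-2}.
This is the Fibonacci-type recurrence shifted so that a_0 = a_1 = 1.
Iterating: a_0=1, a_1=1, a_2=2, a_3=3, a_4=5, a_5=8, a_6=13, a_7=21, a_8=34, a_9=55, ...
a_18 = 4181.

4181


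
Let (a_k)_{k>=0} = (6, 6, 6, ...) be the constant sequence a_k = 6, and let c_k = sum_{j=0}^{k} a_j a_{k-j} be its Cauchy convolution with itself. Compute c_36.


Since a_j = 6 for all j >= 0, the convolution sum becomes
c_k = sum_{j=0}^{k} 6 * 6 = 36 * (k + 1).
Equivalently, the generating function of (a_k) is 6/(1 - x) and its square is 36/(1 - x)^2 = sum_{k>=0} 36(k + 1) x^k.
For k = 36: 36 * 37 = 1332.

1332


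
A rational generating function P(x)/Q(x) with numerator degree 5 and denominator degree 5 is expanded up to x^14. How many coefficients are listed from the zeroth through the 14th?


Expanding up to x^14 gives the coefficients for x^0, x^1, ..., x^14.
That is 14 + 1 = 15 coefficients in total.

15


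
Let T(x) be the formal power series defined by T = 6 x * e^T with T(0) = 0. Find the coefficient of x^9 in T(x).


Apply the Lagrange inversion formula: if T = 6 x * phi(T) with phi(t) = e^t, then
[x^n] T = 6^n * (1/n) [t^(n-1)] phi(t)^n = 6^n * (1/n) [t^(n-1)] e^(n t) = 6^n * (1/n) * n^(n-1) / (n-1)! = 6^n * n^(n-1) / n!.
When c = 1 this is the Cayley count of rooted labeled trees on n vertices, divided by n!.
For n = 9: 6^9 * 9^8 / 9! = 10077696 * 43046721/362880 = 41841412812/35.

41841412812/35


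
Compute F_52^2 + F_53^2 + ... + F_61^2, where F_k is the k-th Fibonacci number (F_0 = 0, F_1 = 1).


There is a standard identity sum_{k=0}^{N} F_k^2 = F_N * F_{N+1} (proved inductively from the telescoping relation F_k^2 = F_k F_{k+1} - F_{k-1} F_k). Then
sum_{k=52}^{61} F_k^2 = F_61 F_62 - F_51 F_52.
Computing: F_61 = 2504730781961, F_62 = 4052739537881, F_51 = 20365011074, F_52 = 32951280099.
Sum = 2504730781961 * 4052739537881 - 20365011074 * 32951280099 = 10150350418616820300148315.

10150350418616820300148315


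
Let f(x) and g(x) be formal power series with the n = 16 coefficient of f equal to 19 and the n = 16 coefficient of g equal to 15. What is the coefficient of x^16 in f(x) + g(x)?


Addition of formal power series is termwise.
The coefficient of x^16 in f + g = 19 + 15
= 34

34


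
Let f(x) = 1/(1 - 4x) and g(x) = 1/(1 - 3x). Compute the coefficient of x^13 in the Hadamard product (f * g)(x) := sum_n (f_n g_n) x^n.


f has coefficients f_k = 4^k and g has coefficients g_k = 3^k, so the Hadamard product has coefficient (f*g)_k = 4^k * 3^k = 12^k.
For k = 13: 12^13 = 106993205379072.

106993205379072


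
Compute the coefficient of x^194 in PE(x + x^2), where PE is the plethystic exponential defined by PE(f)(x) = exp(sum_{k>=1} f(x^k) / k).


With f(x) = x + x^2, the exponent is sum_{k>=1} (x^k + x^(2k)) / k = -ln(1 - x) - ln(1 - x^2). Exponentiating:
PE(x + x^2) = 1 / ((1 - x)(1 - x^2)).
This is the generating function for partitions of n into parts of size 1 or 2. The number of 2's can be any j in 0..97, and the rest are 1's, so
[x^194] = floor(194/2) + 1 = 98.

98


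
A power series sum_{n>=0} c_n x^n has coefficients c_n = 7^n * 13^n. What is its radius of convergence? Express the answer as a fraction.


By the root test (Cauchy-Hadamard), the radius is R = 1 / limsup_n |c_n|^(1/n).
Here |c_n|^(1/n) = (7^n * 13^n)^(1/n) = 7 * 13 = 91 for all n.
So R = 1/91 = 1/91.

1/91


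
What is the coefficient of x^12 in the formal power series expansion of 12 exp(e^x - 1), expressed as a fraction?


exp(e^x - 1) is the exponential generating function for the Bell numbers Bell_k: exp(e^x - 1) = sum_{k>=0} Bell_k x^k / k!.
So the coefficient of x^12 in 12 exp(e^x - 1) is 12 Bell_12 / 12!.
Computing: Bell_12 = 4213597 and 12! = 479001600, giving
12 * 4213597/479001600 = 4213597/39916800.

4213597/39916800


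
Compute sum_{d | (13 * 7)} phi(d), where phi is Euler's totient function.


First, 13 * 7 = 91. One classical identity is sum_{d | n} phi(d) = n (each k in [1, n] has a unique gcd with n, and among the k's with gcd(k, n) = n/d there are phi(d) of them). So the sum equals 91. We also verify directly:
Divisors of 91: 1, 7, 13, 91.
phi values: 1, 6, 12, 72.
Sum = 91.

91


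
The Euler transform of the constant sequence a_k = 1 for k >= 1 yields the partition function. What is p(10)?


The Euler transform converts the sequence a_k = 1 into the number of integer partitions.
Using the recurrence or dynamic programming:
p(10) = 42

42


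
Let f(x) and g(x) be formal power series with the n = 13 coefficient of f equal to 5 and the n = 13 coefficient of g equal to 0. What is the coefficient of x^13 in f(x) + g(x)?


Addition of formal power series is termwise.
The coefficient of x^13 in f + g = 5 + 0
= 5

5


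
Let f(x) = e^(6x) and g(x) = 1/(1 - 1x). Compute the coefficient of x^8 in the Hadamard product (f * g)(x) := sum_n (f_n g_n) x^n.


Expanding: f_k = 6^k/k! (from e^(6x)) and g_k = 1^k (from 1/(1 - 1x)). So the Hadamard coefficient (f * g)_k = 6^k 1^k / k! = (6)^k / k!.
For k = 8: 6^8/8! = 1679616/40320 = 1458/35.

1458/35


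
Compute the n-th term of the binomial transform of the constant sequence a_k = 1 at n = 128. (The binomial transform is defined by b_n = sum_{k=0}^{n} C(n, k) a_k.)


With a_k = 1 for all k, b_n = sum_{k=0}^{n} C(n, k) = 2^n by the binomial theorem.
For n = 128: 2^128 = 340282366920938463463374607431768211456.

340282366920938463463374607431768211456


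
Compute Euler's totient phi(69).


phi(n) counts integers in [1, n] coprime to n. Using the multiplicative formula phi(n) = n * prod_{p | n} (1 - 1/p):
69 = 3 * 23, so
phi(69) = 69 * (1 - 1/3) * (1 - 1/23) = 44.

44


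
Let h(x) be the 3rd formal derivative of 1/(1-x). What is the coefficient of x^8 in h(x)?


Differentiating 3 times: d^3/dx^3 [1/(1-x)] = 3!/(1-x)^4.
The expansion 1/(1-x)^4 = sum_{k>=0} C(k+3, 3) x^k, so the coefficient of x^n in 3!/(1-x)^4 is 3! * C(n+3, 3).
For n = 8: 6 * C(11, 3) = 6 * 165 = 990

990


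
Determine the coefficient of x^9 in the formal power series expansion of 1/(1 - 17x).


The geometric series identity gives 1/(1 - c x) = sum_{k>=0} c^k x^k, so the coefficient of x^k is c^k.
Here c = 17 and k = 9.
Computing: 17^9 = 118587876497

118587876497


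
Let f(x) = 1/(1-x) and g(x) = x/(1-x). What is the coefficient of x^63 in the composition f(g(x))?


First simplify the composition: f(g(x)) = 1/(1 - x/(1-x)) = (1-x)/((1-x) - x) = (1-x)/(1-2x).
Now extract the coefficient. Write (1-x)/(1-2x) = 1/(1-2x) - x/(1-2x).
The coefficient of x^n in 1/(1-2x) is 2^n, and in x/(1-2x) is 2^(n-1) (for n >= 1).
So the coefficient of x^63 is 2^63 - 2^62 = 9223372036854775808 - 4611686018427387904 = 4611686018427387904.

4611686018427387904


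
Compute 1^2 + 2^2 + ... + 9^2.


This power sum has a closed form given by Faulhaber's formula
sum_{k=1}^{m} k^p = (1 / (p + 1)) * sum_{j=0}^{p} C(p + 1, j) B_j m^(p + 1 - j),
but for small m direct computation is fastest:
1 + 4 + 9 + 16 + 25 + 36 + 49 + 64 + 81 = 285.

285


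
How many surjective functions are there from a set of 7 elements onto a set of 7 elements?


By inclusion-exclusion on which target elements are missed, the number of surjections from an n-set onto a k-set is
surj(n, k) = sum_{j=0}^{k} (-1)^j C(k, j) (k - j)^n.
Equivalently surj(n, k) = k! * S(n, k), where S(n, k) is the Stirling number of the second kind.
For n = 7, k = 7:
S(7, 7) = 1, so
surj = 7! * 1 = 5040 * 1 = 5040.

5040


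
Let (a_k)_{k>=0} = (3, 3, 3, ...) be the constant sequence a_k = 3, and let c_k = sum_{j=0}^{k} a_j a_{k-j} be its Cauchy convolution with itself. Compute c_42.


Since a_j = 3 for all j >= 0, the convolution sum becomes
c_k = sum_{j=0}^{k} 3 * 3 = 9 * (k + 1).
Equivalently, the generating function of (a_k) is 3/(1 - x) and its square is 9/(1 - x)^2 = sum_{k>=0} 9(k + 1) x^k.
For k = 42: 9 * 43 = 387.

387


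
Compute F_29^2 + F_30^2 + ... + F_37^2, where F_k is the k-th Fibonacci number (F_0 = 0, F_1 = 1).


There is a standard identity sum_{k=0}^{N} F_k^2 = F_N * F_{N+1} (proved inductively from the telescoping relation F_k^2 = F_k F_{k+1} - F_{k-1} F_k). Then
sum_{k=29}^{37} F_k^2 = F_37 F_38 - F_28 F_29.
Computing: F_37 = 24157817, F_38 = 39088169, F_28 = 317811, F_29 = 514229.
Sum = 24157817 * 39088169 - 317811 * 514229 = 944121405934354.

944121405934354


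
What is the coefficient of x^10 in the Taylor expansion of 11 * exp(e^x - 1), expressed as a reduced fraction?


exp(e^x - 1) = sum_{k>=0} Bell_k x^k / k!, where Bell_k is the k-th Bell number.
So the coefficient of x^10 is 11 * Bell_10 / 10!.
Computing: Bell_10 = 115975 and 10! = 3628800, giving
11 * 115975/3628800 = 51029/145152.

51029/145152


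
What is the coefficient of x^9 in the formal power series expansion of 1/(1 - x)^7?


The expansion 1/(1 - x)^r = sum_{k>=0} C(k + r - 1, r - 1) x^k follows from the multiset / negative-binomial theorem (or from repeated differentiation of the geometric series).
For r = 7 and k = 9:
C(15, 6) = 1307674368000 / (720 * 362880) = 5005.

5005


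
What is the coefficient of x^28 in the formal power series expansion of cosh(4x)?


The Maclaurin series is cosh(t) = sum_{m>=0} t^(2m) / (2m)!, so substituting t = 4x, only even powers of x are nonzero, with coefficient of x^(2m) equal to 4^(2m) / (2m)!.
For x^28 the coefficient is 4^28/28! = 72057594037927936/304888344611713860501504000000 = 2147483648/9086380738369043484375.

2147483648/9086380738369043484375


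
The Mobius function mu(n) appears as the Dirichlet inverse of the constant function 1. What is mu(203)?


203 = 7 * 29 (all distinct primes).
mu(203) = (-1)^2 = 1

1


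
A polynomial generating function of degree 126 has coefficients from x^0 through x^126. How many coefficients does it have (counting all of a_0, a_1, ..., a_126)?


A polynomial of degree 126 takes the form a_0 + a_1 x + ... + a_126 x^126.
The number of coefficients is 126 + 1 = 127.

127


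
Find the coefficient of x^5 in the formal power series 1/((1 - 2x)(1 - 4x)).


By partial fractions or Cauchy convolution:
The coefficient equals sum_{k=0}^{5} 2^k * 4^(5-k).
= 2016

2016


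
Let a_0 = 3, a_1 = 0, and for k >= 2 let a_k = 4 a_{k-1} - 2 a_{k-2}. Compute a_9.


Iterating the recurrence forward:
a_0 = 3
a_1 = 0
a_2 = 4*0 - 2*3 = -6
a_3 = 4*-6 - 2*0 = -24
a_4 = 4*-24 - 2*-6 = -84
a_5 = 4*-84 - 2*-24 = -288
a_6 = 4*-288 - 2*-84 = -984
a_7 = 4*-984 - 2*-288 = -3360
a_8 = 4*-3360 - 2*-984 = -11472
a_9 = 4*-11472 - 2*-3360 = -39168
So a_9 = -39168.

-39168


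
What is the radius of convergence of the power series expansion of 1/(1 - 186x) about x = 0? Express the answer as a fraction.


Expanding 1/(1 - 186x) = sum_{k>=0} 186^k x^k, the series converges when |186x| < 1, i.e., |x| < 1/186.
So the radius of convergence is 1/186 = 1/186.

1/186


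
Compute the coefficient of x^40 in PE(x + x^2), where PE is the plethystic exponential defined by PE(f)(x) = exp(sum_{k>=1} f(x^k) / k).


With f(x) = x + x^2, the exponent is sum_{k>=1} (x^k + x^(2k)) / k = -ln(1 - x) - ln(1 - x^2). Exponentiating:
PE(x + x^2) = 1 / ((1 - x)(1 - x^2)).
This is the generating function for partitions of n into parts of size 1 or 2. The number of 2's can be any j in 0..20, and the rest are 1's, so
[x^40] = floor(40/2) + 1 = 21.

21


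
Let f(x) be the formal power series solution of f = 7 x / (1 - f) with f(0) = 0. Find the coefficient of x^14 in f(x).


Apply Lagrange inversion: f = 7 x * phi(f) with phi(t) = 1/(1 - t), so
[x^n] f = 7^n * (1/n) [t^(n-1)] phi(t)^n = 7^n * (1/n) [t^(n-1)] (1 - t)^(-n) = 7^n * (1/n) C(2n - 2, n - 1) = 7^n * C_{n-1}.
For n = 14: C_13 = C(26, 13) / 14 = 10400600/14 = 742900.
With the 7^14 = 678223072849 factor, the coefficient is 678223072849 * 742900 = 503851920819522100.

503851920819522100


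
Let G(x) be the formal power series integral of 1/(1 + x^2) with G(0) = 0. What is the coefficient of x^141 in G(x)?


1/(1 + x^2) = sum_{j>=0} (-1)^j x^(2j). Integrating termwise with G(0) = 0:
G(x) = sum_{j>=0} (-1)^j x^(2j+1) / (2j+1) = arctan(x).
Only odd powers are nonzero. For x^141 write 141 = 2*70 + 1, giving
(-1)^70 / 141 = 1/141 = 1/141.

1/141


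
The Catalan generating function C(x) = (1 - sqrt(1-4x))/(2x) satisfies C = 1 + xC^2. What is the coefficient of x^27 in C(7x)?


Substituting x -> 7x scales the n-th coefficient by 7^n, so [x^27] C(7x) = 7^27 * C_27.
C_27 = C(2*27, 27)/(28) = 1946939425648112/28 = 69533550916004.
So 7^27 * 69533550916004 = 65712362363534280139543 * 69533550916004 = 4569213894215715819243774912591946172.

4569213894215715819243774912591946172


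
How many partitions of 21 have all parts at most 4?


Using the generating function (1-x)^(-1)(1-x^2)^(-1)...(1-x^4)^(-1),
the coefficient of x^21 counts these restricted partitions.
Result = 120

120


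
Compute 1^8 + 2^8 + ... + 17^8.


This power sum has a closed form given by Faulhaber's formula
sum_{k=1}^{m} k^p = (1 / (p + 1)) * sum_{j=0}^{p} C(p + 1, j) B_j m^(p + 1 - j),
but for small m direct computation is fastest:
1 + 256 + 6561 + 65536 + 390625 + 1679616 + 5764801 + 16777216 + 43046721 + 100000000 + 214358881 + 429981696 + 815730721 + 1475789056 + 2562890625 + 4294967296 + 6975757441 = 16937207049.

16937207049


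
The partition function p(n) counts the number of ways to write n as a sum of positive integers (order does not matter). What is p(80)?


Using the generating function prod_{k>=1} 1/(1-x^k), we compute p(80).
By dynamic programming over parts 1 through 80:
p(80) = 15796476

15796476


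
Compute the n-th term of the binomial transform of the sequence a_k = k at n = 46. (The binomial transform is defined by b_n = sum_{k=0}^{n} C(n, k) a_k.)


With a_k = k, b_n = sum_{k=0}^{n} C(n, k) k. Using k * C(n, k) = n * C(n-1, k-1) gives b_n = n * sum_{k>=1} C(n-1, k-1) = n * 2^(n-1).
For n = 46: 46 * 2^45 = 46 * 35184372088832 = 1618481116086272.

1618481116086272


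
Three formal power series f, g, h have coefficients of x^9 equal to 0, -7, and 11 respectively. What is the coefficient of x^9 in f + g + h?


Series addition is componentwise:
0 + -7 + 11
= 4

4


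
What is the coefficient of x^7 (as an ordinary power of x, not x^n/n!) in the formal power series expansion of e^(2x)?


The exponential series is e^y = sum_{k>=0} y^k / k!. Substituting y = 2x gives
e^(2x) = sum_{k>=0} 2^k x^k / k!.
So the coefficient of x^n is a^n/n! with a = 2, n = 7:
2^7 / 7! = 128/5040 = 8/315

8/315


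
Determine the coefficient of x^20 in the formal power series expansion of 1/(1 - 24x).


The geometric series identity gives 1/(1 - c x) = sum_{k>=0} c^k x^k, so the coefficient of x^k is c^k.
Here c = 24 and k = 20.
Computing: 24^20 = 4019988717840603673710821376

4019988717840603673710821376


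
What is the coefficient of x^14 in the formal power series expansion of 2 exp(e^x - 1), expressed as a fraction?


exp(e^x - 1) is the exponential generating function for the Bell numbers Bell_k: exp(e^x - 1) = sum_{k>=0} Bell_k x^k / k!.
So the coefficient of x^14 in 2 exp(e^x - 1) is 2 Bell_14 / 14!.
Computing: Bell_14 = 190899322 and 14! = 87178291200, giving
2 * 190899322/87178291200 = 95449661/21794572800.

95449661/21794572800


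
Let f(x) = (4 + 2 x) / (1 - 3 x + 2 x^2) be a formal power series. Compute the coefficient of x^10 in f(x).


Write f(x) = sum_{k>=0} a_k x^k. Multiplying both sides by 1 - 3 x + 2 x^2 gives
(1 - 3 x + 2 x^2) sum_{k>=0} a_k x^k = 4 + 2 x.
Matching coefficients:
 x^0: a_0 = 4
 x^1: a_1 - 3 a_0 = 2  =>  a_1 = 3*4 + 2 = 14
 x^k (k >= 2): a_k = 3 a_{k-1} - 2 a_{k-2}.
Iterating: a_2 = 34, a_3 = 74, a_4 = 154, a_5 = 314, a_6 = 634, a_7 = 1274, a_8 = 2554, a_9 = 5114, a_10 = 10234.
So the coefficient of x^10 is 10234.

10234


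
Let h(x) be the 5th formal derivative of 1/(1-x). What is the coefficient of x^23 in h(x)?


Differentiating 5 times: d^5/dx^5 [1/(1-x)] = 5!/(1-x)^6.
The expansion 1/(1-x)^6 = sum_{k>=0} C(k+5, 5) x^k, so the coefficient of x^n in 5!/(1-x)^6 is 5! * C(n+5, 5).
For n = 23: 120 * C(28, 5) = 120 * 98280 = 11793600

11793600


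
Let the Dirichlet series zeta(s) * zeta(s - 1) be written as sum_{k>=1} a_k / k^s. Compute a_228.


Convolution gives a_k = sum_{d | k} d * 1 = sum_{d | k} d = sigma(k), the sum of positive divisors of k.
For k = 228, the divisors are 1, 2, 3, 4, 6, 12, 19, 38, 57, 76, 114, 228, so
sigma(228) = 1 + 2 + 3 + 4 + 6 + 12 + 19 + 38 + 57 + 76 + 114 + 228 = 560.

560


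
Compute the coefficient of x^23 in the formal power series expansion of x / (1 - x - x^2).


Let f(x) = sum_{k>=0} a_k x^k. Multiplying f(x) * (1 - x - x^2) = x and matching coefficients gives a_0 = 0, a_1 = 1, and a_k = a_{k-1} + a_{k-2} for k >= 2. These are the Fibonacci numbers F_k.
Iterating from F_0 = 0, F_1 = 1:
F_0=0, F_1=1, F_2=1, F_3=2, F_4=3, F_5=5, F_6=8, F_7=13, F_8=21, F_9=34, ...
F_23 = 28657.

28657


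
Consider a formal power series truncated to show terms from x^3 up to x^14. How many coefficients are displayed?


From x^3 to x^14 inclusive, the count is 14 - 3 + 1 = 12.

12


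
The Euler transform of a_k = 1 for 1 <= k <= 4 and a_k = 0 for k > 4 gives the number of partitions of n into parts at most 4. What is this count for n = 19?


Partitions of 19 into parts at most 4:
Using generating function (1-x)^(-1)(1-x^2)^(-1)...(1-x^4)^(-1),
the coefficient of x^19 = 94

94


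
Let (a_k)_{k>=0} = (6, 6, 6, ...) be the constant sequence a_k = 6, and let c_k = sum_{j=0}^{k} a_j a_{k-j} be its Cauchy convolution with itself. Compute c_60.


Since a_j = 6 for all j >= 0, the convolution sum becomes
c_k = sum_{j=0}^{k} 6 * 6 = 36 * (k + 1).
Equivalently, the generating function of (a_k) is 6/(1 - x) and its square is 36/(1 - x)^2 = sum_{k>=0} 36(k + 1) x^k.
For k = 60: 36 * 61 = 2196.

2196
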